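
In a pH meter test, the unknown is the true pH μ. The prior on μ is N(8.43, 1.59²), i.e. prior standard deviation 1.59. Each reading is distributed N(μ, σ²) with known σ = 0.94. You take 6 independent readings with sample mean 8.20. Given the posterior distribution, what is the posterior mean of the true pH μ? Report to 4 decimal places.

For Normal data with known variance σ², a Normal(μ₀, σ₀²) prior on μ is conjugate. Posterior precision = 1/σ₀² + n/σ²; posterior mean is the precision-weighted average of μ₀ and x̄.
n·x̄ = 6·8.20 = 49.2.
σ₀² = 1.59² = 2.5281, σ² = 0.94² = 0.8836; σ² + n·σ₀² = 0.8836 + 6·2.5281 = 16.0522.
Posterior mean = (μ₀/σ₀² + n·x̄/σ²)/(1/σ₀² + n/σ²) = (σ²·μ₀ + σ₀²·n·x̄)/(σ² + n·σ₀²) = (0.8836·8.43 + 2.5281·49.2)/16.0522 = 131.831268/16.0522 = 8.2127.

8.2127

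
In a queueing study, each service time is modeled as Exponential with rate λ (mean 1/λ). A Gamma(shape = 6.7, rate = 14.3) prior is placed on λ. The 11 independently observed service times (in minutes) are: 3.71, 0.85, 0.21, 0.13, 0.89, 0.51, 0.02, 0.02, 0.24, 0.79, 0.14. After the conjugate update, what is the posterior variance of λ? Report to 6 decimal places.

0.037210

With a Gamma(shape α, rate β) prior on the exponential rate λ, the posterior after n observations with total T = Σxᵢ is Gamma(α+n, β+T).
Sum of observations T = 7.51 minutes; n = 11.
Posterior: Gamma(6.7+11, 14.3+7.51) = Gamma(17.7, 21.81).
Var = α/β² = 0.037210.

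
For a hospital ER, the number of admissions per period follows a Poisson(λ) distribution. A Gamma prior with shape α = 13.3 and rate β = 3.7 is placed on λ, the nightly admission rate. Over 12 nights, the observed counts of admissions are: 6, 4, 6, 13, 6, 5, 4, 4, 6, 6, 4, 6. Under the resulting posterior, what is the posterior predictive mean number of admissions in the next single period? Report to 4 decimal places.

With a Gamma(shape α, rate β) prior, the Poisson likelihood is conjugate: the posterior is Gamma(α + ΣXᵢ, β + n).
Sum of counts S = 70 over n = 12 nights.
Posterior: Gamma(α+S, β+n) = Gamma(13.3+70, 3.7+12) = Gamma(83.3, 15.7).
The predictive distribution for one future period is NegBinom with mean α/β = 5.3057.

5.3057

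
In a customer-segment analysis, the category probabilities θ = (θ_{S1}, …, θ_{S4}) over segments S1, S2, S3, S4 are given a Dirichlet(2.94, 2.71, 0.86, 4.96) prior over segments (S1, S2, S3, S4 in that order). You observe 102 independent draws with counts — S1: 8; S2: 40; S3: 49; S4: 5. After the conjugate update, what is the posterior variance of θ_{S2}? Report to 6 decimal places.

0.002051

The Dirichlet prior is conjugate to the Multinomial likelihood: each posterior αⱼ = prior αⱼ + observed count nⱼ.
Posterior concentration: (10.94, 42.71, 49.86, 9.96), total = 113.47.
Var[θ_j] = α_j(Σα−α_j)/((Σα)²(Σα+1)) = 42.71·70.76/(113.47²·114.47) = 0.002051.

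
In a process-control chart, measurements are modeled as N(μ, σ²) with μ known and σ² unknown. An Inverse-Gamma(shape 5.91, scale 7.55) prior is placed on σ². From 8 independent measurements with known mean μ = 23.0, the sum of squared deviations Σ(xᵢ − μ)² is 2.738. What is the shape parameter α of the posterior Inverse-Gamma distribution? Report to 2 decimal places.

9.91

With known mean μ and an Inverse-Gamma(α, β) prior on σ², the Normal likelihood is conjugate: posterior is Inv-Gamma(α + n/2, β + Σ(xᵢ−μ)²/2).
Posterior: Inv-Gamma(5.91 + 8/2, 7.55 + 2.738/2) = Inv-Gamma(9.91, 8.9190).
Posterior α = 9.91.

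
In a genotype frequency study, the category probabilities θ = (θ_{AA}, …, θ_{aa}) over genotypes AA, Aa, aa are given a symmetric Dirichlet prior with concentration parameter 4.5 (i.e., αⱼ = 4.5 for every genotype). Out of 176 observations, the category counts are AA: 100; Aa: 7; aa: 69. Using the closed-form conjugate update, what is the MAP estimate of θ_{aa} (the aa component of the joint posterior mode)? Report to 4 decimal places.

0.3887

The Dirichlet prior is conjugate to the Multinomial likelihood: each posterior αⱼ = prior αⱼ + observed count nⱼ.
Posterior concentration: (104.5, 11.5, 73.5), total = 189.5.
Joint mode component: (α_{aa}−1)/(Σα−K) = 72.5/186.5 = 0.3887.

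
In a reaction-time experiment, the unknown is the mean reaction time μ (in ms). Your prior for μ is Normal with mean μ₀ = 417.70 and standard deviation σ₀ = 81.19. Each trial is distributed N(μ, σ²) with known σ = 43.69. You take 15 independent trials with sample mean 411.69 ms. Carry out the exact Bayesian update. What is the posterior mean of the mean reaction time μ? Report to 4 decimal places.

411.8038

For Normal data with known variance σ², a Normal(μ₀, σ₀²) prior on μ is conjugate. Posterior precision = 1/σ₀² + n/σ²; posterior mean is the precision-weighted average of μ₀ and x̄.
n·x̄ = 15·411.69 = 6175.35.
σ₀² = 81.19² = 6591.8161, σ² = 43.69² = 1908.8161; σ² + n·σ₀² = 1908.8161 + 15·6591.8161 = 100786.0576.
Posterior mean = (μ₀/σ₀² + n·x̄/σ²)/(1/σ₀² + n/σ²) = (σ²·μ₀ + σ₀²·n·x̄)/(σ² + n·σ₀²) = (1908.8161·417.70 + 6591.8161·6175.35)/100786.0576 = 41504084.038105/100786.0576 = 411.8038.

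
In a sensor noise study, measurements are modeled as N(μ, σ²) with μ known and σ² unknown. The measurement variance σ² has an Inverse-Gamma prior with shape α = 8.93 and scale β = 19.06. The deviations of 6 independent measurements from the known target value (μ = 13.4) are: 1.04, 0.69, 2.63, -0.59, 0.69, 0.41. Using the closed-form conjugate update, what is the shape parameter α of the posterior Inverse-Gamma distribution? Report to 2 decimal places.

11.93

With known mean μ and an Inverse-Gamma(α, β) prior on σ², the Normal likelihood is conjugate: posterior is Inv-Gamma(α + n/2, β + Σ(xᵢ−μ)²/2).
Σ(xᵢ−μ)² = (1.04)² + (0.69)² + (2.63)² + (-0.59)² + (0.69)² + (0.41)² = 9.4669.
Posterior: Inv-Gamma(8.93 + 6/2, 19.06 + 9.4669/2) = Inv-Gamma(11.93, 23.79345).
Posterior α = 11.93.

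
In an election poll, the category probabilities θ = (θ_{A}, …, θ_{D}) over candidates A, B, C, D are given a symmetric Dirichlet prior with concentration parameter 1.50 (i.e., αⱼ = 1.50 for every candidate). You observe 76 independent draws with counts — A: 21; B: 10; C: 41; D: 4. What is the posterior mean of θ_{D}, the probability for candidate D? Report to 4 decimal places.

The Dirichlet prior is conjugate to the Multinomial likelihood: each posterior αⱼ = prior αⱼ + observed count nⱼ.
Posterior concentration: (22.50, 11.50, 42.50, 5.50), total = 82.00.
E[θ_{D}|data] = α_{D}/Σα = 5.50/82.00 = 0.0671.

0.0671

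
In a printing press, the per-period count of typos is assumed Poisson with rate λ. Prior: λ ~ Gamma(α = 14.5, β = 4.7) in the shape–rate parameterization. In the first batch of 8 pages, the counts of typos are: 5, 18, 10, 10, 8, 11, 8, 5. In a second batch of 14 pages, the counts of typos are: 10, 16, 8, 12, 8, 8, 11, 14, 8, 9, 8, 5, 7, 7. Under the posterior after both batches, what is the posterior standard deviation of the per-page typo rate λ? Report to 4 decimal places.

With a Gamma(shape α, rate β) prior, the Poisson likelihood is conjugate: the posterior is Gamma(α + ΣXᵢ, β + n).
Batch 1: sum of counts S = 75 over n = 8 pages.
After batch 1: Gamma(α+S, β+n) = Gamma(14.5+75, 4.7+8) = Gamma(89.5, 12.7).
Batch 2: sum of counts S = 131 over n = 14 pages.
After batch 2: Gamma(α+S, β+n) = Gamma(89.5+131, 12.7+14) = Gamma(220.5, 26.7).
SD = √α/β = √220.5/26.7 = 0.5562.

0.5562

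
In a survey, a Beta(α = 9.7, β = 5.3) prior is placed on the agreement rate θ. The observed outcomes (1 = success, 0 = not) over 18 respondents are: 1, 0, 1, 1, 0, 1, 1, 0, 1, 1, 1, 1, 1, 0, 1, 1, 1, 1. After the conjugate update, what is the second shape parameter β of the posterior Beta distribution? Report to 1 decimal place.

The Beta prior is conjugate to a Binomial/Bernoulli likelihood; the update adds successes to α and failures to β.
Posterior: Beta(α+k, β+n−k) = Beta(9.7+14, 5.3+4) = Beta(23.7, 9.3).
Posterior β = 9.3.

9.3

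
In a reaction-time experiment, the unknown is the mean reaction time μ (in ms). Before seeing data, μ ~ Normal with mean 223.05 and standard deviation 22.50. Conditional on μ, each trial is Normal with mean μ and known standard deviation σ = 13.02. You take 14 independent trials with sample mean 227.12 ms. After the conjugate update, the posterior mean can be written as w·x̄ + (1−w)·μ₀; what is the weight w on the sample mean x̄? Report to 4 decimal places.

For Normal data with known variance σ², a Normal(μ₀, σ₀²) prior on μ is conjugate. Posterior precision = 1/σ₀² + n/σ²; posterior mean is the precision-weighted average of μ₀ and x̄.
σ₀² = 22.50² = 506.25, σ² = 13.02² = 169.5204. Prior precision 1/σ₀² = 1/506.25; data precision n/σ² = 14/169.5204.
w = (n/σ²)/(1/σ₀² + n/σ²) = n·σ₀²/(σ² + n·σ₀²) = 14·506.25/(169.5204 + 14·506.25) = 7087.5/7257.0204 = 0.9766.

0.9766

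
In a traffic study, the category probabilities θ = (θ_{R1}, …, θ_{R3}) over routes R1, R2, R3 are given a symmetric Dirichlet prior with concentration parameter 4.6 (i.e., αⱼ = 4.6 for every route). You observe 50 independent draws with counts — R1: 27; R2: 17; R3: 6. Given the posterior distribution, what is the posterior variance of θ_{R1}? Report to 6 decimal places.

The Dirichlet prior is conjugate to the Multinomial likelihood: each posterior αⱼ = prior αⱼ + observed count nⱼ.
Posterior concentration: (31.6, 21.6, 10.6), total = 63.8.
Var[θ_j] = α_j(Σα−α_j)/((Σα)²(Σα+1)) = 31.6·32.2/(63.8²·64.8) = 0.003858.

0.003858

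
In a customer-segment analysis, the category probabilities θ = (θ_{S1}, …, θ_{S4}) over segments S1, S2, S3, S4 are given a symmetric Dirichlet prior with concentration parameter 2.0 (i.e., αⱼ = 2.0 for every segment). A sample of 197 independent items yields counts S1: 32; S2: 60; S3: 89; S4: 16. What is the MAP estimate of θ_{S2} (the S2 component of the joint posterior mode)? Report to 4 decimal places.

0.3035

The Dirichlet prior is conjugate to the Multinomial likelihood: each posterior αⱼ = prior αⱼ + observed count nⱼ.
Posterior concentration: (34.0, 62.0, 91.0, 18.0), total = 205.0.
Joint mode component: (α_{S2}−1)/(Σα−K) = 61.0/201.0 = 0.3035.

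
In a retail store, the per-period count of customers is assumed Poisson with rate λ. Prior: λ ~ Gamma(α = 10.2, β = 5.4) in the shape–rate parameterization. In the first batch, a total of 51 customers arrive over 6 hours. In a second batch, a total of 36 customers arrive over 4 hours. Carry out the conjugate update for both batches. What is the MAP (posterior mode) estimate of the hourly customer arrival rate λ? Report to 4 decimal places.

With a Gamma(shape α, rate β) prior, the Poisson likelihood is conjugate: the posterior is Gamma(α + ΣXᵢ, β + n).
After batch 1: Gamma(α+S, β+n) = Gamma(10.2+51, 5.4+6) = Gamma(61.2, 11.4).
After batch 2: Gamma(α+S, β+n) = Gamma(61.2+36, 11.4+4) = Gamma(97.2, 15.4).
Mode of Gamma(α,β) for α≥1 is (α−1)/β = 96.2/15.4 = 6.2468.

6.2468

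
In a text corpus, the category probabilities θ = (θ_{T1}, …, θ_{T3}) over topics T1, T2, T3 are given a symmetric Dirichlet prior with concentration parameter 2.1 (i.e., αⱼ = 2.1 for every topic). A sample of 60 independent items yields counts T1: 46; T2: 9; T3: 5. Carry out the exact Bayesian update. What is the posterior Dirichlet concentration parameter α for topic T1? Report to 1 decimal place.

48.1

The Dirichlet prior is conjugate to the Multinomial likelihood: each posterior αⱼ = prior αⱼ + observed count nⱼ.
Posterior concentration: (48.1, 11.1, 7.1), total = 66.3.
α_{T1} = 2.1 + 46 = 48.1.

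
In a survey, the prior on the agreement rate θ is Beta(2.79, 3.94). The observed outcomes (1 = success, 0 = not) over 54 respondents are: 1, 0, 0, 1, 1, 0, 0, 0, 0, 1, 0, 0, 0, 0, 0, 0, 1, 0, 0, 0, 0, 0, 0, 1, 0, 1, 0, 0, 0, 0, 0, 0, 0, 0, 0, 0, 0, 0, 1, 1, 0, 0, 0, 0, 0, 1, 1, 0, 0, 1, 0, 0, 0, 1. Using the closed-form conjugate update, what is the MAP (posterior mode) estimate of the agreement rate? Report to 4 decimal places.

The Beta prior is conjugate to a Binomial/Bernoulli likelihood; the update adds successes to α and failures to β.
Posterior: Beta(α+k, β+n−k) = Beta(2.79+13, 3.94+41) = Beta(15.79, 44.94).
Mode of Beta(a,b) for a,b>1 is (a−1)/(a+b−2) = 14.79/58.73 = 0.2518.

0.2518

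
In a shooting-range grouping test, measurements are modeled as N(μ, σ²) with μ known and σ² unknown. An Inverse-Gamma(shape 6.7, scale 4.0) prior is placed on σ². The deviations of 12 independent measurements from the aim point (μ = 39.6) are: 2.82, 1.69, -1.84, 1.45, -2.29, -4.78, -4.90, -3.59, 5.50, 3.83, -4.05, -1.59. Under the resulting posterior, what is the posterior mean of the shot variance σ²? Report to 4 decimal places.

6.5443

With known mean μ and an Inverse-Gamma(α, β) prior on σ², the Normal likelihood is conjugate: posterior is Inv-Gamma(α + n/2, β + Σ(xᵢ−μ)²/2).
Σ(xᵢ−μ)² = (2.82)² + (1.69)² + (-1.84)² + (1.45)² + (-2.29)² + (-4.78)² + (-4.90)² + (-3.59)² + (5.50)² + (3.83)² + (-4.05)² + (-1.59)² = 145.1367.
Posterior: Inv-Gamma(6.7 + 12/2, 4.0 + 145.1367/2) = Inv-Gamma(12.70, 76.56835).
E[σ²|data] = β/(α−1) = 76.56835/11.70 = 6.5443.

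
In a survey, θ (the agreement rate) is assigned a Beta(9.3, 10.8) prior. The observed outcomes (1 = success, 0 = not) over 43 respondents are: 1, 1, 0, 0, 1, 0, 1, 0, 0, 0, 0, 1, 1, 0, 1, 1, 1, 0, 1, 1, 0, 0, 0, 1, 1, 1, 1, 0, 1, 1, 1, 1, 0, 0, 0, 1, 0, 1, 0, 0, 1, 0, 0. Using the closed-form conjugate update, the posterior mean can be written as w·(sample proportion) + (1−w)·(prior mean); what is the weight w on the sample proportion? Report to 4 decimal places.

0.6815

The Beta prior is conjugate to a Binomial/Bernoulli likelihood; the update adds successes to α and failures to β.
Posterior mean = (α₀+k)/(α₀+β₀+n) = [n/(α₀+β₀+n)]·(k/n) + [(α₀+β₀)/(α₀+β₀+n)]·α₀/(α₀+β₀), so only n and the prior enter the weight.
The weight on the data is w = n/(α₀+β₀+n) = 43/(9.3+10.8+43) = 43/63.1 = 0.6815.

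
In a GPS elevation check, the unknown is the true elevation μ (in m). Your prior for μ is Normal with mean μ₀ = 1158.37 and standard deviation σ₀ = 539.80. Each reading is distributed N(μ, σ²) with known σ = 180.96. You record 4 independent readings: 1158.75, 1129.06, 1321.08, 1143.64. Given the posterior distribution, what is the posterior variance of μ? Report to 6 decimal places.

For Normal data with known variance σ², a Normal(μ₀, σ₀²) prior on μ is conjugate. Posterior precision = 1/σ₀² + n/σ²; posterior mean is the precision-weighted average of μ₀ and x̄.
σ₀² = 539.80² = 291384.04, σ² = 180.96² = 32746.5216; σ² + n·σ₀² = 32746.5216 + 4·291384.04 = 1198282.6816.
Posterior precision = 1/σ₀² + n/σ² = 1/291384.04 + 4/32746.5216 = (σ² + n·σ₀²)/(σ₀²σ²) = 1198282.6816/(291384.04·32746.5216); posterior variance σₙ² = σ₀²σ²/(σ² + n·σ₀²) = 291384.04·32746.5216/1198282.6816 = 7962.907172.

7962.907172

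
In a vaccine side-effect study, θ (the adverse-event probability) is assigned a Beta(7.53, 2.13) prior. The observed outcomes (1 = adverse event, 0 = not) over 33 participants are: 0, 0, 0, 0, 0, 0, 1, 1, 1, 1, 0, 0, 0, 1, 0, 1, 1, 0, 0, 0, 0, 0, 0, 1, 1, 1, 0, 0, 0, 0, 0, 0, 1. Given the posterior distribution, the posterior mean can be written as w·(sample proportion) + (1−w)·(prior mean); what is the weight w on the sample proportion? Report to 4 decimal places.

The Beta prior is conjugate to a Binomial/Bernoulli likelihood; the update adds successes to α and failures to β.
Posterior mean = (α₀+k)/(α₀+β₀+n) = [n/(α₀+β₀+n)]·(k/n) + [(α₀+β₀)/(α₀+β₀+n)]·α₀/(α₀+β₀), so only n and the prior enter the weight.
The weight on the data is w = n/(α₀+β₀+n) = 33/(7.53+2.13+33) = 33/42.66 = 0.7736.

0.7736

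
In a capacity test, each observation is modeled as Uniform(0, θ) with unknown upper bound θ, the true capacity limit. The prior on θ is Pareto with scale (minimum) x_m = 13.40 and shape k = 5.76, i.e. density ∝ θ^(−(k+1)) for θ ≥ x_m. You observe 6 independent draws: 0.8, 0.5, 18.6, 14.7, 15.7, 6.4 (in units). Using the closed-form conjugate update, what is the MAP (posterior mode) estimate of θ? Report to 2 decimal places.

18.60

A Pareto(scale x_m, shape k) prior on the upper bound θ of Uniform(0, θ) is conjugate: posterior is Pareto(max(x_m, max xᵢ), k + n).
Sample maximum = 18.6; prior scale x_m = 13.40 → posterior scale = max = 18.60.
Posterior shape = 5.76 + 6 = 11.76.
The Pareto density is decreasing on [x_m, ∞), so the mode is x_m = 18.60.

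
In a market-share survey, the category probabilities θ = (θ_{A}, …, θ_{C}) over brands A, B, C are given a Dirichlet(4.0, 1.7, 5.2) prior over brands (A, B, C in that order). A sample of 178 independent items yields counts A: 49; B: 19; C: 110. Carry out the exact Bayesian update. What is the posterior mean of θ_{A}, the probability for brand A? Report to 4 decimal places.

0.2806

The Dirichlet prior is conjugate to the Multinomial likelihood: each posterior αⱼ = prior αⱼ + observed count nⱼ.
Posterior concentration: (53.0, 20.7, 115.2), total = 188.9.
E[θ_{A}|data] = α_{A}/Σα = 53.0/188.9 = 0.2806.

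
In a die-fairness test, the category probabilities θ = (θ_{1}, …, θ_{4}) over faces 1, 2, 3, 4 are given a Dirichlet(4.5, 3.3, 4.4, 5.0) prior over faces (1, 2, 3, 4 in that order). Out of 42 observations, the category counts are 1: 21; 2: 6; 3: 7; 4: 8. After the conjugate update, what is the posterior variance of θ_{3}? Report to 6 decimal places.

0.002583

The Dirichlet prior is conjugate to the Multinomial likelihood: each posterior αⱼ = prior αⱼ + observed count nⱼ.
Posterior concentration: (25.5, 9.3, 11.4, 13.0), total = 59.2.
Var[θ_j] = α_j(Σα−α_j)/((Σα)²(Σα+1)) = 11.4·47.8/(59.2²·60.2) = 0.002583.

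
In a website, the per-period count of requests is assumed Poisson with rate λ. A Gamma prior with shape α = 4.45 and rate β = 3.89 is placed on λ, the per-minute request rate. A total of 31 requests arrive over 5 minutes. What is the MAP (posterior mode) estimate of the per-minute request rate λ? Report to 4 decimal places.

With a Gamma(shape α, rate β) prior, the Poisson likelihood is conjugate: the posterior is Gamma(α + ΣXᵢ, β + n).
Posterior: Gamma(α+S, β+n) = Gamma(4.45+31, 3.89+5) = Gamma(35.45, 8.89).
Mode of Gamma(α,β) for α≥1 is (α−1)/β = 34.45/8.89 = 3.8751.

3.8751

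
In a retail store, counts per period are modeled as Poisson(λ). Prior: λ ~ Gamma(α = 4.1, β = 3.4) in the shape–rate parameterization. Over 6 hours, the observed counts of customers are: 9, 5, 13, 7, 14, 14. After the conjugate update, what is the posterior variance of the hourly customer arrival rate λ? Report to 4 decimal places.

0.7481

With a Gamma(shape α, rate β) prior, the Poisson likelihood is conjugate: the posterior is Gamma(α + ΣXᵢ, β + n).
Sum of counts S = 62 over n = 6 hours.
Posterior: Gamma(α+S, β+n) = Gamma(4.1+62, 3.4+6) = Gamma(66.1, 9.4).
Var = α/β² = 66.1/9.4² = 0.7481.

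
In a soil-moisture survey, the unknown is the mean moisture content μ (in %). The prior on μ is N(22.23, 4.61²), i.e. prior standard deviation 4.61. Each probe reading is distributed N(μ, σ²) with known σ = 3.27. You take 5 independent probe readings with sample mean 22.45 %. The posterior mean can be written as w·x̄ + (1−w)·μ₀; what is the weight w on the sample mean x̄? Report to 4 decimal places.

For Normal data with known variance σ², a Normal(μ₀, σ₀²) prior on μ is conjugate. Posterior precision = 1/σ₀² + n/σ²; posterior mean is the precision-weighted average of μ₀ and x̄.
σ₀² = 4.61² = 21.2521, σ² = 3.27² = 10.6929. Prior precision 1/σ₀² = 1/21.2521; data precision n/σ² = 5/10.6929.
w = (n/σ²)/(1/σ₀² + n/σ²) = n·σ₀²/(σ² + n·σ₀²) = 5·21.2521/(10.6929 + 5·21.2521) = 106.2605/116.9534 = 0.9086.

0.9086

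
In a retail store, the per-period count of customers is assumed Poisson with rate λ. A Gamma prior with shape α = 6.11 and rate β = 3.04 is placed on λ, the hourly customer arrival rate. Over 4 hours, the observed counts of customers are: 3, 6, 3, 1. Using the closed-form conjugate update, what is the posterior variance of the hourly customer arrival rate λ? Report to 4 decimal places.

0.3856

With a Gamma(shape α, rate β) prior, the Poisson likelihood is conjugate: the posterior is Gamma(α + ΣXᵢ, β + n).
Sum of counts S = 13 over n = 4 hours.
Posterior: Gamma(α+S, β+n) = Gamma(6.11+13, 3.04+4) = Gamma(19.11, 7.04).
Var = α/β² = 19.11/7.04² = 0.3856.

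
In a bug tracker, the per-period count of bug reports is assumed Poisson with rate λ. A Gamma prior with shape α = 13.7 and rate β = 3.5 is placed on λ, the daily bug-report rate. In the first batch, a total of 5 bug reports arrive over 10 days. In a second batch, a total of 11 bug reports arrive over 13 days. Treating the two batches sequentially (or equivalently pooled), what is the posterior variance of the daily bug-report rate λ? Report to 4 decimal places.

0.0423

With a Gamma(shape α, rate β) prior, the Poisson likelihood is conjugate: the posterior is Gamma(α + ΣXᵢ, β + n).
After batch 1: Gamma(α+S, β+n) = Gamma(13.7+5, 3.5+10) = Gamma(18.7, 13.5).
After batch 2: Gamma(α+S, β+n) = Gamma(18.7+11, 13.5+13) = Gamma(29.7, 26.5).
Var = α/β² = 29.7/26.5² = 0.0423.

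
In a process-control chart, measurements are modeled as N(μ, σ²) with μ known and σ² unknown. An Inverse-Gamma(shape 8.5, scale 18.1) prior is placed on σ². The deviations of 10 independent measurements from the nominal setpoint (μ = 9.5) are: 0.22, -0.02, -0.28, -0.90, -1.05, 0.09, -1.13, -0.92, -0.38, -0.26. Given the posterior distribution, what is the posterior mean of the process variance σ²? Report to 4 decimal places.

With known mean μ and an Inverse-Gamma(α, β) prior on σ², the Normal likelihood is conjugate: posterior is Inv-Gamma(α + n/2, β + Σ(xᵢ−μ)²/2).
Σ(xᵢ−μ)² = (0.22)² + (-0.02)² + (-0.28)² + (-0.90)² + (-1.05)² + (0.09)² + (-1.13)² + (-0.92)² + (-0.38)² + (-0.26)² = 4.3831.
Posterior: Inv-Gamma(8.5 + 10/2, 18.1 + 4.3831/2) = Inv-Gamma(13.50, 20.29155).
E[σ²|data] = β/(α−1) = 20.29155/12.50 = 1.6233.

1.6233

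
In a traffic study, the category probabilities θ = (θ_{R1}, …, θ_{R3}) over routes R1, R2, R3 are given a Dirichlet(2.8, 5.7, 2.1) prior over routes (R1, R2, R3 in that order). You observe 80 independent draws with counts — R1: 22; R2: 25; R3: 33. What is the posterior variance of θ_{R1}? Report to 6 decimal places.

0.002170

The Dirichlet prior is conjugate to the Multinomial likelihood: each posterior αⱼ = prior αⱼ + observed count nⱼ.
Posterior concentration: (24.8, 30.7, 35.1), total = 90.6.
Var[θ_j] = α_j(Σα−α_j)/((Σα)²(Σα+1)) = 24.8·65.8/(90.6²·91.6) = 0.002170.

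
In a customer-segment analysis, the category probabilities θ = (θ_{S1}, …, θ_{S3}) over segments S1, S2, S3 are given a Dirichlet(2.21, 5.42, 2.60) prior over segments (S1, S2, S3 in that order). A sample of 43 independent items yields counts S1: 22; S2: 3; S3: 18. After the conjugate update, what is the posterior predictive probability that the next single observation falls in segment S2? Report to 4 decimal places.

The Dirichlet prior is conjugate to the Multinomial likelihood: each posterior αⱼ = prior αⱼ + observed count nⱼ.
Posterior concentration: (24.21, 8.42, 20.60), total = 53.23.
P(next = S2 | data) = α_{S2}/Σα = 0.1582.

0.1582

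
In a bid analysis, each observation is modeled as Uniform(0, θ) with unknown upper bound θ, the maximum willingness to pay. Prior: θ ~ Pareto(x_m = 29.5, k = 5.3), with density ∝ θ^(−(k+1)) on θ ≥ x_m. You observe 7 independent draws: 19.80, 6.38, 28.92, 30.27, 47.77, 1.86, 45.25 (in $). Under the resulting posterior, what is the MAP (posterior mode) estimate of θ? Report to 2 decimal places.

47.77

A Pareto(scale x_m, shape k) prior on the upper bound θ of Uniform(0, θ) is conjugate: posterior is Pareto(max(x_m, max xᵢ), k + n).
Sample maximum = 47.77; prior scale x_m = 29.5 → posterior scale = max = 47.77.
Posterior shape = 5.3 + 7 = 12.3.
The Pareto density is decreasing on [x_m, ∞), so the mode is x_m = 47.77.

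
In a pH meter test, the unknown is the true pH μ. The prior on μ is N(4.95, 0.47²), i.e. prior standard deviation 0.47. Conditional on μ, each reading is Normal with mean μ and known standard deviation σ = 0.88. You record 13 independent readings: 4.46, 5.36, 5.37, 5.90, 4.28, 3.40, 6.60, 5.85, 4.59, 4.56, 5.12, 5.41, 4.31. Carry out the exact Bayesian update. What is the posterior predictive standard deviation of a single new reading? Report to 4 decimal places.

0.9063

For Normal data with known variance σ², a Normal(μ₀, σ₀²) prior on μ is conjugate. Posterior precision = 1/σ₀² + n/σ²; posterior mean is the precision-weighted average of μ₀ and x̄.
σ₀² = 0.47² = 0.2209, σ² = 0.88² = 0.7744; σ² + n·σ₀² = 0.7744 + 13·0.2209 = 3.6461.
Posterior precision = 1/σ₀² + n/σ² = 1/0.2209 + 13/0.7744 = (σ² + n·σ₀²)/(σ₀²σ²) = 3.6461/(0.2209·0.7744); posterior variance σₙ² = σ₀²σ²/(σ² + n·σ₀²) = 0.2209·0.7744/3.6461 = 0.046917.
Predictive variance for one new observation = σₙ² + σ² = 0.2209·0.7744/3.6461 + 0.7744 = σ²·(σ₀² + 3.6461)/3.6461 = 0.7744·3.867/3.6461 = 0.821317; SD = √(0.7744·3.867/3.6461) = 0.9063.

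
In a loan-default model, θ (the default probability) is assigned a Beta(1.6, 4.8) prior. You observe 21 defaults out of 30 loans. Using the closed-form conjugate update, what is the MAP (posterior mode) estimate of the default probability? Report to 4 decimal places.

0.6279

The Beta prior is conjugate to a Binomial/Bernoulli likelihood; the update adds successes to α and failures to β.
Posterior: Beta(α+k, β+n−k) = Beta(1.6+21, 4.8+9) = Beta(22.6, 13.8).
Mode of Beta(a,b) for a,b>1 is (a−1)/(a+b−2) = 21.6/34.4 = 0.6279.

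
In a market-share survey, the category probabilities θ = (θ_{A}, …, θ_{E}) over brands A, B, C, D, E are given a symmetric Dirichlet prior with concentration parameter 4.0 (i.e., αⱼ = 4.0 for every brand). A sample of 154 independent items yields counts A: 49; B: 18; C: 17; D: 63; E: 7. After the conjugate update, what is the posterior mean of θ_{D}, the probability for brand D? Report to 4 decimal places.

The Dirichlet prior is conjugate to the Multinomial likelihood: each posterior αⱼ = prior αⱼ + observed count nⱼ.
Posterior concentration: (53.0, 22.0, 21.0, 67.0, 11.0), total = 174.0.
E[θ_{D}|data] = α_{D}/Σα = 67.0/174.0 = 0.3851.

0.3851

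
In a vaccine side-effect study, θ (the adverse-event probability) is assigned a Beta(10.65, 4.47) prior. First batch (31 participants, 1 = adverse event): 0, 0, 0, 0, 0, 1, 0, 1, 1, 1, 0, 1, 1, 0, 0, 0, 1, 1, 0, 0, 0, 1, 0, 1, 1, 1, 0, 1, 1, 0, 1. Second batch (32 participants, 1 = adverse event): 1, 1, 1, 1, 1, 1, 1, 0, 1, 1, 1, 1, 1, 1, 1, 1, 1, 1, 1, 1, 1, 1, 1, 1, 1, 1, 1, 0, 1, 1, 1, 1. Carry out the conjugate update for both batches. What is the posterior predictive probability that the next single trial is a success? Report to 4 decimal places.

0.7124

The Beta prior is conjugate to a Binomial/Bernoulli likelihood; the update adds successes to α and failures to β.
After batch 1: Beta(10.65+15, 4.47+16) = Beta(25.65, 20.47).
After batch 2: Beta(25.65+30, 20.47+2) = Beta(55.65, 22.47).
For a single future Bernoulli trial, P(success | data) = α/(α+β) = 0.7124.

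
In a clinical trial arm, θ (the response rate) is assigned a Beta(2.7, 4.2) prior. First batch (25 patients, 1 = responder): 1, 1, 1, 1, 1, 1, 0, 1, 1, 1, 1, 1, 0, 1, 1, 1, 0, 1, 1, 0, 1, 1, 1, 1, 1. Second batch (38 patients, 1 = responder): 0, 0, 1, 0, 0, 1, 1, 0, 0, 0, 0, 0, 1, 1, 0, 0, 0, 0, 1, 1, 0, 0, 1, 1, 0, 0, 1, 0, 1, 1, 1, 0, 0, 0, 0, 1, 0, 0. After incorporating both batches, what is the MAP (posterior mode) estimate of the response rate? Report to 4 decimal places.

0.5405

The Beta prior is conjugate to a Binomial/Bernoulli likelihood; the update adds successes to α and failures to β.
After batch 1: Beta(2.7+21, 4.2+4) = Beta(23.7, 8.2).
After batch 2: Beta(23.7+14, 8.2+24) = Beta(37.7, 32.2).
Mode of Beta(a,b) for a,b>1 is (a−1)/(a+b−2) = 36.7/67.9 = 0.5405.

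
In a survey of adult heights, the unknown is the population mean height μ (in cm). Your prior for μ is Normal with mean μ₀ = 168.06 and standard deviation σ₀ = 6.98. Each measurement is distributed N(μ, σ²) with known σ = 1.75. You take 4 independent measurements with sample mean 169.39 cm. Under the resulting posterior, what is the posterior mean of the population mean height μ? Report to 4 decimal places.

169.3694

For Normal data with known variance σ², a Normal(μ₀, σ₀²) prior on μ is conjugate. Posterior precision = 1/σ₀² + n/σ²; posterior mean is the precision-weighted average of μ₀ and x̄.
n·x̄ = 4·169.39 = 677.56.
σ₀² = 6.98² = 48.7204, σ² = 1.75² = 3.0625; σ² + n·σ₀² = 3.0625 + 4·48.7204 = 197.9441.
Posterior mean = (μ₀/σ₀² + n·x̄/σ²)/(1/σ₀² + n/σ²) = (σ²·μ₀ + σ₀²·n·x̄)/(σ² + n·σ₀²) = (3.0625·168.06 + 48.7204·677.56)/197.9441 = 33525.677974/197.9441 = 169.3694.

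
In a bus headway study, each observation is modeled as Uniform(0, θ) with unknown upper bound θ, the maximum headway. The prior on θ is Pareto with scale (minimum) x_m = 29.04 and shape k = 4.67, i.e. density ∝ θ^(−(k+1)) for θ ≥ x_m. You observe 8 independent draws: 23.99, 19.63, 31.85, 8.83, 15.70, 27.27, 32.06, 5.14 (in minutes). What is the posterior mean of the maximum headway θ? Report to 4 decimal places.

34.8072

A Pareto(scale x_m, shape k) prior on the upper bound θ of Uniform(0, θ) is conjugate: posterior is Pareto(max(x_m, max xᵢ), k + n).
Sample maximum = 32.06; prior scale x_m = 29.04 → posterior scale = max = 32.06.
Posterior shape = 4.67 + 8 = 12.67.
E[θ|data] = k·x_m/(k−1) = 12.67·32.06/11.67 = 34.8072.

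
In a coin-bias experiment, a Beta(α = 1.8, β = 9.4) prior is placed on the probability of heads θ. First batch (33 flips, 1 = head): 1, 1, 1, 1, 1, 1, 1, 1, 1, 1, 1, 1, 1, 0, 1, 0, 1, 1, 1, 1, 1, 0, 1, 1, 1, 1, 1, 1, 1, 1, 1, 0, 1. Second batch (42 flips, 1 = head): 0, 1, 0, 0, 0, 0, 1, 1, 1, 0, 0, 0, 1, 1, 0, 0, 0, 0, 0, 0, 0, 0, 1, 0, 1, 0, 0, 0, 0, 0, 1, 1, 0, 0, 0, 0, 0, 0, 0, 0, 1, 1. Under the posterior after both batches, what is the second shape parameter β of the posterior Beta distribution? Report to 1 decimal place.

43.4

The Beta prior is conjugate to a Binomial/Bernoulli likelihood; the update adds successes to α and failures to β.
After batch 1: Beta(1.8+29, 9.4+4) = Beta(30.8, 13.4).
After batch 2: Beta(30.8+12, 13.4+30) = Beta(42.8, 43.4).
Posterior β = 43.4.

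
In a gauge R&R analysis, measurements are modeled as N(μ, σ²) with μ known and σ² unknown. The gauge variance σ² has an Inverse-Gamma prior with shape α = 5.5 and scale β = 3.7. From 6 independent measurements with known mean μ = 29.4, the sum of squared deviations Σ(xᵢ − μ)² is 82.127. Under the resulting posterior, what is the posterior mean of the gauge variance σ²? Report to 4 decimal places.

With known mean μ and an Inverse-Gamma(α, β) prior on σ², the Normal likelihood is conjugate: posterior is Inv-Gamma(α + n/2, β + Σ(xᵢ−μ)²/2).
Posterior: Inv-Gamma(5.5 + 6/2, 3.7 + 82.127/2) = Inv-Gamma(8.50, 44.7635).
E[σ²|data] = β/(α−1) = 44.7635/7.50 = 5.9685.

5.9685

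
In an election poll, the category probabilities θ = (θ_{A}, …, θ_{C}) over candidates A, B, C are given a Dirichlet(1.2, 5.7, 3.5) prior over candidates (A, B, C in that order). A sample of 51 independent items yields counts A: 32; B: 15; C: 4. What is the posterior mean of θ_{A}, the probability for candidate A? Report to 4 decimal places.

The Dirichlet prior is conjugate to the Multinomial likelihood: each posterior αⱼ = prior αⱼ + observed count nⱼ.
Posterior concentration: (33.2, 20.7, 7.5), total = 61.4.
E[θ_{A}|data] = α_{A}/Σα = 33.2/61.4 = 0.5407.

0.5407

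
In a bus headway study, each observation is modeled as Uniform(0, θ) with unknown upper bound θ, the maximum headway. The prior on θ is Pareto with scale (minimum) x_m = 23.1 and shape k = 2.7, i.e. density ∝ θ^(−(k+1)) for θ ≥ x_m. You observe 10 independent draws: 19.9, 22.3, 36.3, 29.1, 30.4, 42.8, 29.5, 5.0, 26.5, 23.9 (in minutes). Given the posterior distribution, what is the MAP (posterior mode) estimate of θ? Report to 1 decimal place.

42.8

A Pareto(scale x_m, shape k) prior on the upper bound θ of Uniform(0, θ) is conjugate: posterior is Pareto(max(x_m, max xᵢ), k + n).
Sample maximum = 42.8; prior scale x_m = 23.1 → posterior scale = max = 42.8.
Posterior shape = 2.7 + 10 = 12.7.
The Pareto density is decreasing on [x_m, ∞), so the mode is x_m = 42.8.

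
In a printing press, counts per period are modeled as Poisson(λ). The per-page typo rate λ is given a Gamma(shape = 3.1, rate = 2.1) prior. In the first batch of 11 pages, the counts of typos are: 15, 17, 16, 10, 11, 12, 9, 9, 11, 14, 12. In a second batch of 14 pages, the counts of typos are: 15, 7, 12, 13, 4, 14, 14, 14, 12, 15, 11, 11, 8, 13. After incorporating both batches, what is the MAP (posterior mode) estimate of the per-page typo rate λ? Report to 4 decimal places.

11.1107

With a Gamma(shape α, rate β) prior, the Poisson likelihood is conjugate: the posterior is Gamma(α + ΣXᵢ, β + n).
Batch 1: sum of counts S = 136 over n = 11 pages.
After batch 1: Gamma(α+S, β+n) = Gamma(3.1+136, 2.1+11) = Gamma(139.1, 13.1).
Batch 2: sum of counts S = 163 over n = 14 pages.
After batch 2: Gamma(α+S, β+n) = Gamma(139.1+163, 13.1+14) = Gamma(302.1, 27.1).
Mode of Gamma(α,β) for α≥1 is (α−1)/β = 301.1/27.1 = 11.1107.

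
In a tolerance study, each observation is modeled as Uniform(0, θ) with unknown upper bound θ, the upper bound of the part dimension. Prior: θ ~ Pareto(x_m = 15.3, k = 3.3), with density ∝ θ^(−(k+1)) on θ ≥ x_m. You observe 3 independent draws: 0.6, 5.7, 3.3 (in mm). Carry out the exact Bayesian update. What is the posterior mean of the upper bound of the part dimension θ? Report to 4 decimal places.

A Pareto(scale x_m, shape k) prior on the upper bound θ of Uniform(0, θ) is conjugate: posterior is Pareto(max(x_m, max xᵢ), k + n).
Sample maximum = 5.7; prior scale x_m = 15.3 → posterior scale = max = 15.3.
Posterior shape = 3.3 + 3 = 6.3.
E[θ|data] = k·x_m/(k−1) = 6.3·15.3/5.3 = 18.1868.

18.1868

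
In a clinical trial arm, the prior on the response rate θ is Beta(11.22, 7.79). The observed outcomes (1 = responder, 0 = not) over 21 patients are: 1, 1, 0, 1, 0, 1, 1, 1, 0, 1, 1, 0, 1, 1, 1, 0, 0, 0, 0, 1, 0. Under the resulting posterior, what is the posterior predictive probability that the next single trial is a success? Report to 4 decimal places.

The Beta prior is conjugate to a Binomial/Bernoulli likelihood; the update adds successes to α and failures to β.
Posterior: Beta(α+k, β+n−k) = Beta(11.22+12, 7.79+9) = Beta(23.22, 16.79).
For a single future Bernoulli trial, P(success | data) = α/(α+β) = 0.5804.

0.5804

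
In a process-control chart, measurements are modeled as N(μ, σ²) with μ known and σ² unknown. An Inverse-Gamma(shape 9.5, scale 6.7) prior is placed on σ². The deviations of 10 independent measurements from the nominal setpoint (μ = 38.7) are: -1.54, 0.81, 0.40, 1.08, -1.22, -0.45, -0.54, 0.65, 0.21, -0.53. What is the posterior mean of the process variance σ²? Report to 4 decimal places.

0.7587

With known mean μ and an Inverse-Gamma(α, β) prior on σ², the Normal likelihood is conjugate: posterior is Inv-Gamma(α + n/2, β + Σ(xᵢ−μ)²/2).
Σ(xᵢ−μ)² = (-1.54)² + (0.81)² + (0.40)² + (1.08)² + (-1.22)² + (-0.45)² + (-0.54)² + (0.65)² + (0.21)² + (-0.53)² = 7.0841.
Posterior: Inv-Gamma(9.5 + 10/2, 6.7 + 7.0841/2) = Inv-Gamma(14.50, 10.24205).
E[σ²|data] = β/(α−1) = 10.24205/13.50 = 0.7587.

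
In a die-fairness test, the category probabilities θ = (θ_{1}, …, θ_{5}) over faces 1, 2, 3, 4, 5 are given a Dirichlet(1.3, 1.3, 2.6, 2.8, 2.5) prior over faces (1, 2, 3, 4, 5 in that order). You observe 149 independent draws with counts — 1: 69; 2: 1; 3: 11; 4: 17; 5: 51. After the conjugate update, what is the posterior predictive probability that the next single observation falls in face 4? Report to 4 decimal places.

0.1241

The Dirichlet prior is conjugate to the Multinomial likelihood: each posterior αⱼ = prior αⱼ + observed count nⱼ.
Posterior concentration: (70.3, 2.3, 13.6, 19.8, 53.5), total = 159.5.
P(next = 4 | data) = α_{4}/Σα = 0.1241.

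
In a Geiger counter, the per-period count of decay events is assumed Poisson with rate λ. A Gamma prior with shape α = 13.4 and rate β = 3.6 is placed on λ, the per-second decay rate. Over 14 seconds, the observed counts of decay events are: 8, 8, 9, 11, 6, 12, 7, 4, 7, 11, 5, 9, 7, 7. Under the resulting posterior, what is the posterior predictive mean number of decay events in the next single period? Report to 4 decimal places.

7.0682

With a Gamma(shape α, rate β) prior, the Poisson likelihood is conjugate: the posterior is Gamma(α + ΣXᵢ, β + n).
Sum of counts S = 111 over n = 14 seconds.
Posterior: Gamma(α+S, β+n) = Gamma(13.4+111, 3.6+14) = Gamma(124.4, 17.6).
The predictive distribution for one future period is NegBinom with mean α/β = 7.0682.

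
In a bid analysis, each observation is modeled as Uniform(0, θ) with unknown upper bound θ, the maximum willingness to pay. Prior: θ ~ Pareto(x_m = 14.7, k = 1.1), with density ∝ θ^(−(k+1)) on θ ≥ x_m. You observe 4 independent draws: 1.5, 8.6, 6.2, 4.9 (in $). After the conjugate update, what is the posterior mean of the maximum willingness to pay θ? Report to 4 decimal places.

18.2854

A Pareto(scale x_m, shape k) prior on the upper bound θ of Uniform(0, θ) is conjugate: posterior is Pareto(max(x_m, max xᵢ), k + n).
Sample maximum = 8.6; prior scale x_m = 14.7 → posterior scale = max = 14.7.
Posterior shape = 1.1 + 4 = 5.1.
E[θ|data] = k·x_m/(k−1) = 5.1·14.7/4.1 = 18.2854.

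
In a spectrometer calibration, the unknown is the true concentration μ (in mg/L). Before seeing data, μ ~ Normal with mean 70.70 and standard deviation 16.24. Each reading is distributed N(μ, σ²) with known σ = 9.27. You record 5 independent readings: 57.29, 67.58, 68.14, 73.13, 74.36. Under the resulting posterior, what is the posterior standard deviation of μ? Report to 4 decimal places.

4.0169

For Normal data with known variance σ², a Normal(μ₀, σ₀²) prior on μ is conjugate. Posterior precision = 1/σ₀² + n/σ²; posterior mean is the precision-weighted average of μ₀ and x̄.
σ₀² = 16.24² = 263.7376, σ² = 9.27² = 85.9329; σ² + n·σ₀² = 85.9329 + 5·263.7376 = 1404.6209.
Posterior precision = 1/σ₀² + n/σ² = 1/263.7376 + 5/85.9329 = (σ² + n·σ₀²)/(σ₀²σ²) = 1404.6209/(263.7376·85.9329); posterior variance σₙ² = σ₀²σ²/(σ² + n·σ₀²) = 263.7376·85.9329/1404.6209 = 16.135127.
Posterior SD = √σₙ² = √(263.7376·85.9329/1404.6209) = 4.0169.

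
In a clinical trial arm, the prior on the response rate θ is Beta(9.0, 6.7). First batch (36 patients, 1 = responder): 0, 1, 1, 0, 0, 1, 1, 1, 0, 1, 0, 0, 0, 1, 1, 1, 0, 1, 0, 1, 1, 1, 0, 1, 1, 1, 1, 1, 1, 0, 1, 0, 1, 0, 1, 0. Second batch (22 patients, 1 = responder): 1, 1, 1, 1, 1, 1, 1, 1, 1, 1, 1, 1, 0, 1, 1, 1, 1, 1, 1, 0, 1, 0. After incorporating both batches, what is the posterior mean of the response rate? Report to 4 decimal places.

0.6784

The Beta prior is conjugate to a Binomial/Bernoulli likelihood; the update adds successes to α and failures to β.
After batch 1: Beta(9.0+22, 6.7+14) = Beta(31.0, 20.7).
After batch 2: Beta(31.0+19, 20.7+3) = Beta(50.0, 23.7).
Posterior mean = α/(α+β) = 50.0/73.7 = 0.6784.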